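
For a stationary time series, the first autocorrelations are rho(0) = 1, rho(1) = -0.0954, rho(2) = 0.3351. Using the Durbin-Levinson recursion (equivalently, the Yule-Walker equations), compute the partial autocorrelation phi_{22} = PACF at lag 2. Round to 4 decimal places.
\phi_{22} = 0.3290

The PACF at lag k is phi_{kk}, the last component of the solution
to the Yule-Walker system G_k phi = r_k where
  (G_k)_{ij} = rho(|i - j|), (r_k)_i = rho(i), i,j = 1..k.
Equivalently, Durbin-Levinson gives phi_{kk} iteratively:
  phi_{11} = rho(1)
  phi_{kk} = [rho(k) - sum_{j=1..k-1} phi_{k-1,j} rho(k-j)]
            / [1 - sum_{j=1..k-1} phi_{k-1,j} rho(j)],
  phi_{k,j} = phi_{k-1,j} - phi_{kk} phi_{k-1,k-j},  j = 1..k-1.
Step k = 1:
  phi_11 = rho(1) = -0.0954.
Step k = 2:
  phi_22 = [rho(2) - phi_11 rho(1)] / [1 - phi_11 rho(1)] = [0.3351 - (-0.0954)(-0.0954)] / [1 - (-0.0954)(-0.0954)]
         = 0.32599884 / 0.99089884 = 0.329.
Therefore phi_{22} = 0.3290.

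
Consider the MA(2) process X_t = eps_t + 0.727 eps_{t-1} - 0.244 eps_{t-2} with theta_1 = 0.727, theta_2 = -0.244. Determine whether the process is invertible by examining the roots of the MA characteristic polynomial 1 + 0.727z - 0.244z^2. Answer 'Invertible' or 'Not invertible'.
\text{Invertible}

The MA(q) characteristic polynomial is P(z) = 1 + 0.727z - 0.244z^2.
Invertibility requires all roots to lie outside the unit circle, i.e. |z| > 1 for every root.
Set 1 + (0.727) z + (-0.244) z^2 = 0, i.e. a z^2 + b z + c = 0 with a = -0.244, b = 0.727, c = 1.
Discriminant D = b^2 - 4ac = (0.727)^2 - 4*(-0.244)*1 = 0.528529 - (-0.976) = 1.504529.
D >= 0, so the roots are real: z = (-b +/- sqrt(D)) / (2a) = (-0.727 +/- 1.226592) / (-0.488).
  z_1 = (-0.727 + 1.226592) / (-0.488) = -1.0238,   |z_1| = 1.0238.
  z_2 = (-0.727 - 1.226592) / (-0.488) = 4.0033,   |z_2| = 4.0033.
Moduli of all roots: 1.0238, 4.0033.
All moduli strictly greater than 1? Yes.
Verdict: Invertible.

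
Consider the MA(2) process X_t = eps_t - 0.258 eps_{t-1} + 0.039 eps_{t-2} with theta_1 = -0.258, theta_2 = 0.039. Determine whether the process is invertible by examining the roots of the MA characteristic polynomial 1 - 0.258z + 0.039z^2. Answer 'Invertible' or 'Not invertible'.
\text{Invertible}

The MA(q) characteristic polynomial is P(z) = 1 - 0.258z + 0.039z^2.
Invertibility requires all roots to lie outside the unit circle, i.e. |z| > 1 for every root.
Set 1 + (-0.258) z + (0.039) z^2 = 0, i.e. a z^2 + b z + c = 0 with a = 0.039, b = -0.258, c = 1.
Discriminant D = b^2 - 4ac = (-0.258)^2 - 4*(0.039)*1 = 0.066564 - (0.156) = -0.089436.
D < 0, so the roots are the complex-conjugate pair z = (-b +/- i sqrt(-D)) / (2a) = 3.3077 +/- 3.8341i.
For a conjugate pair |z|^2 = z * conj(z) = (product of roots) = c/a = 1/(0.039) = 25.641026, so |z| = sqrt(25.641026) = 5.0637 for both roots.
Moduli of all roots: 5.0637, 5.0637.
All moduli strictly greater than 1? Yes.
Verdict: Invertible.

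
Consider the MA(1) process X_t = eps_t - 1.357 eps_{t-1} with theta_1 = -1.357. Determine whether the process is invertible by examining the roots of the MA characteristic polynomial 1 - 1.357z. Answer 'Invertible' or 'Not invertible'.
\text{Not invertible}

The MA(q) characteristic polynomial is P(z) = 1 - 1.357z.
Invertibility requires all roots to lie outside the unit circle, i.e. |z| > 1 for every root.
This is linear in z: 1 + (-1.357) z = 0  =>  z = -1/(-1.357) = 0.73692,  |z| = 0.73692.
Moduli of all roots: 0.7369.
All moduli strictly greater than 1? No.
Verdict: Not invertible.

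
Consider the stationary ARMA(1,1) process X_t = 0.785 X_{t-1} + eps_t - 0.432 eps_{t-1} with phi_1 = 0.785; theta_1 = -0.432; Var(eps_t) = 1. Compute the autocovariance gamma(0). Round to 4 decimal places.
\gamma(0) = 1.3247

Multiply the model equation by X_{t-k} and take expectations. With theta_0 = psi_0 = 1 and psi_j the MA(infinity) weights, this gives
  gamma(k) - sum_i phi_i gamma(k-i) = c_k,
  c_k = sigma^2 * sum_{j=k..q} theta_j psi_{j-k}   (c_k = 0 for k > q),
using gamma(-m) = gamma(m).
psi-weights needed (psi_j = theta_j + sum_i phi_i psi_{j-i}):
  psi_1 = theta_1 + phi_1 = -0.432 + (0.785) = 0.353
Right-hand sides:
  c_0 = sigma^2 (1 + theta_1 psi_1) = 1 * (1 + (-0.432)(0.353)) = 1 * 0.847504 = 0.847504
  c_1 = sigma^2 theta_1 = 1 * (-0.432) = -0.432
  c_2 = 0
Equations for k = 0 and k = 1 (AR order 1):
  gamma(0) = phi_1 gamma(1) + c_0
  gamma(1) = phi_1 gamma(0) + c_1
Substituting the second into the first: gamma(0) (1 - phi_1^2) = c_0 + phi_1 c_1, so
  gamma(0) = (c_0 + phi_1 c_1) / (1 - phi_1^2) = (0.847504 + (0.785)(-0.432)) / (1 - (0.785)^2) = 0.508384 / 0.383775 = 1.324693.
Therefore gamma(0) = 1.3247 (to 4 decimal places).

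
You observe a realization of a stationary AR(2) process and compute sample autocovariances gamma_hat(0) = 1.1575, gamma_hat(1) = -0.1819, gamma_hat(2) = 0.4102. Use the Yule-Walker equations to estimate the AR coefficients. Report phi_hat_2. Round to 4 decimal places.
\hat\phi_{2} = 0.3380

The Yule-Walker equations for an AR(p) process read, in matrix form,
  Gamma_p phi = r_p,   with   (Gamma_p)_{ij} = gamma(|i - j|),
                       (r_p)_i = gamma(i),   i,j = 1..p.
Substitute the sample gammas (Toeplitz matrix and right-hand side of size 2):
  Gamma_p = [[1.1575, -0.1819], [-0.1819, 1.1575]]
  r_p     = [-0.1819, 0.4102]
Written out:
  1.1575 phi_1 - 0.1819 phi_2 = -0.1819
  -0.1819 phi_1 + 1.1575 phi_2 = 0.4102
Solve by Cramer's rule:
  det = gamma(0)^2 - gamma(1)^2 = (1.1575)^2 - (-0.1819)^2 = 1.33980625 - 0.03308761 = 1.30671864
  phi_hat_1 = [gamma(1) gamma(0) - gamma(1) gamma(2)] / det = [(-0.1819)(1.1575) - (-0.1819)(0.4102)] / 1.30671864 = -0.13593387 / 1.30671864 = -0.104
  phi_hat_2 = [gamma(0) gamma(2) - gamma(1)^2] / det = [(1.1575)(0.4102) - (-0.1819)^2] / 1.30671864 = 0.44171889 / 1.30671864 = 0.338
So phi_hat = [-0.1040, 0.3380].
Therefore phi_hat_2 = 0.3380.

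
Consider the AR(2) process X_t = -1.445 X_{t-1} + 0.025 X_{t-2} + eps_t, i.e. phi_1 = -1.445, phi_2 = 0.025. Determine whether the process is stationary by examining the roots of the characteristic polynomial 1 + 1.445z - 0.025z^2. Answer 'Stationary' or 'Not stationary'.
\text{Not stationary}

The AR(p) characteristic polynomial is P(z) = 1 + 1.445z - 0.025z^2.
Stationarity requires all roots to lie outside the unit circle, i.e. |z| > 1 for every root.
Set 1 + (1.445) z + (-0.025) z^2 = 0, i.e. a z^2 + b z + c = 0 with a = -0.025, b = 1.445, c = 1.
Discriminant D = b^2 - 4ac = (1.445)^2 - 4*(-0.025)*1 = 2.088025 - (-0.1) = 2.188025.
D >= 0, so the roots are real: z = (-b +/- sqrt(D)) / (2a) = (-1.445 +/- 1.479197) / (-0.05).
  z_1 = (-1.445 + 1.479197) / (-0.05) = -0.6839,   |z_1| = 0.6839.
  z_2 = (-1.445 - 1.479197) / (-0.05) = 58.4839,   |z_2| = 58.4839.
Moduli of all roots: 0.6839, 58.4839.
All moduli strictly greater than 1? No.
Verdict: Not stationary.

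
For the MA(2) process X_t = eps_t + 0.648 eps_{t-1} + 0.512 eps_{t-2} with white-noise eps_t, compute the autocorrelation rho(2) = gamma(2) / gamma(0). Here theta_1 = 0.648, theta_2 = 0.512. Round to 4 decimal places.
\rho(2) = 0.3044

For an MA(q) process with theta_0 = 1, the autocovariance is
  gamma(k) = sigma^2 * sum_{i=0..q-k} theta_i * theta_{i+k},
and rho(k) = gamma(k) / gamma(0). Sigma^2 cancels.
  numerator   = (1)*(0.512) = 0.512.
  denominator = (1)^2 + (0.648)^2 + (0.512)^2 = 1.682048.
  rho(2) = 0.512 / 1.682048 = 0.3044.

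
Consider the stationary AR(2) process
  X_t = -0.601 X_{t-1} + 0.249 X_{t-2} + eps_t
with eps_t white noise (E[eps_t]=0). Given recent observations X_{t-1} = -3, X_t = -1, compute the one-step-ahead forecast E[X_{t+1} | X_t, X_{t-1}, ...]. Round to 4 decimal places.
E[X_{t+1} \mid \mathcal F_t] = -0.1460

For an AR(p) model X_t = c + sum_i phi_i X_{t-i} + eps_t, the
one-step-ahead conditional mean is
  E[X_{t+1} | X_t, ...] = c + sum_i phi_i X_{t+1-i}.
Substitute known values:
  E[X_{t+1} | ...] = (-0.601) * (-1) + (0.249) * (-3)
                   = -0.1460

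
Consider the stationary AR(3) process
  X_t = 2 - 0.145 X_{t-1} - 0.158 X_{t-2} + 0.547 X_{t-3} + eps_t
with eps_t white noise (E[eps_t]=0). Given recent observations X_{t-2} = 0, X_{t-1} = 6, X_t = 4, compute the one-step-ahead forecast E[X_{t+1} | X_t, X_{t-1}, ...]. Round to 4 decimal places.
E[X_{t+1} \mid \mathcal F_t] = 0.4720

For an AR(p) model X_t = c + sum_i phi_i X_{t-i} + eps_t, the
one-step-ahead conditional mean is
  E[X_{t+1} | X_t, ...] = c + sum_i phi_i X_{t+1-i}.
Substitute known values:
  E[X_{t+1} | ...] = 2 + (-0.145) * (4) + (-0.158) * (6) + (0.547) * (0)
                   = 0.4720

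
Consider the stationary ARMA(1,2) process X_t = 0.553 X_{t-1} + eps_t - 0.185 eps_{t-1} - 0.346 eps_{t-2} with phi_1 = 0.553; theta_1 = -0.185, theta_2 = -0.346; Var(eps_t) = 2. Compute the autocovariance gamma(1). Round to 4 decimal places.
\gamma(1) = 0.6635

Multiply the model equation by X_{t-k} and take expectations. With theta_0 = psi_0 = 1 and psi_j the MA(infinity) weights, this gives
  gamma(k) - sum_i phi_i gamma(k-i) = c_k,
  c_k = sigma^2 * sum_{j=k..q} theta_j psi_{j-k}   (c_k = 0 for k > q),
using gamma(-m) = gamma(m).
psi-weights needed (psi_j = theta_j + sum_i phi_i psi_{j-i}):
  psi_1 = theta_1 + phi_1 = -0.185 + (0.553) = 0.368
  psi_2 = theta_2 + phi_1 psi_1 = -0.346 + (0.553)(0.368) = -0.142496
Right-hand sides:
  c_0 = sigma^2 (1 + theta_1 psi_1 + theta_2 psi_2) = 2 * (1 + (-0.185)(0.368) + (-0.346)(-0.142496)) = 2 * 0.981224 = 1.962447
  c_1 = sigma^2 (theta_1 + theta_2 psi_1) = 2 * (-0.185 + (-0.346)(0.368)) = -0.624656
  c_2 = sigma^2 theta_2 = 2 * (-0.346) = -0.692
Equations for k = 0 and k = 1 (AR order 1):
  gamma(0) = phi_1 gamma(1) + c_0
  gamma(1) = phi_1 gamma(0) + c_1
Substituting the second into the first: gamma(0) (1 - phi_1^2) = c_0 + phi_1 c_1, so
  gamma(0) = (c_0 + phi_1 c_1) / (1 - phi_1^2) = (1.962447 + (0.553)(-0.624656)) / (1 - (0.553)^2) = 1.617012 / 0.694191 = 2.329348.
  gamma(1) = phi_1 gamma(0) + c_1 = (0.553)(2.329348) + (-0.624656) = 0.663473.
Therefore gamma(1) = 0.6635 (to 4 decimal places).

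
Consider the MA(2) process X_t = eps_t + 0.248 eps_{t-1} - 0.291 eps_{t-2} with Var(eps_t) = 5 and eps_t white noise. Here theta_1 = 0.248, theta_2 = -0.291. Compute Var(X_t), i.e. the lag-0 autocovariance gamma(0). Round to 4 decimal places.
\gamma(0) = 5.7309

For an MA(q) process X_t = eps_t + sum_i theta_i eps_{t-i} with
Var(eps_t) = sigma^2, the variance is
  gamma(0) = sigma^2 * (1 + sum_i theta_i^2).
  sum_i theta_i^2 = (0.248)^2 + (-0.291)^2 = 0.061504 + 0.084681 = 0.146185.
  gamma(0) = 5 * (1 + 0.146185) = 5 * 1.146185 = 5.730925, which rounds to 5.7309.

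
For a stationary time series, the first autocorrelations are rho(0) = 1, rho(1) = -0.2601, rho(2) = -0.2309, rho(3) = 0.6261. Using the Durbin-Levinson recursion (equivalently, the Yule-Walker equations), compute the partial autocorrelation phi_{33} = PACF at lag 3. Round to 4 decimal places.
\phi_{33} = 0.5540

The PACF at lag k is phi_{kk}, the last component of the solution
to the Yule-Walker system G_k phi = r_k where
  (G_k)_{ij} = rho(|i - j|), (r_k)_i = rho(i), i,j = 1..k.
Equivalently, Durbin-Levinson gives phi_{kk} iteratively:
  phi_{11} = rho(1)
  phi_{kk} = [rho(k) - sum_{j=1..k-1} phi_{k-1,j} rho(k-j)]
            / [1 - sum_{j=1..k-1} phi_{k-1,j} rho(j)],
  phi_{k,j} = phi_{k-1,j} - phi_{kk} phi_{k-1,k-j},  j = 1..k-1.
Step k = 1:
  phi_11 = rho(1) = -0.2601.
Step k = 2:
  phi_22 = [rho(2) - phi_11 rho(1)] / [1 - phi_11 rho(1)] = [-0.2309 - (-0.2601)(-0.2601)] / [1 - (-0.2601)(-0.2601)]
         = -0.29855201 / 0.93234799 = -0.320215.
  Update: phi_21 = phi_11 - phi_22 phi_11 = -0.2601 - (-0.320215)(-0.2601) = -0.343388.
Step k = 3:
  phi_33 = [rho(3) - phi_21 rho(2) - phi_22 rho(1)] / [1 - phi_21 rho(1) - phi_22 rho(2)]
    numerator   = 0.6261 - (-0.343388)(-0.2309) - (-0.320215)(-0.2601) = 0.46352374
    denominator = 1 - (-0.343388)(-0.2601) - (-0.320215)(-0.2309) = 0.83674709
  phi_33 = 0.46352374 / 0.83674709 = 0.554.
Therefore phi_{33} = 0.5540.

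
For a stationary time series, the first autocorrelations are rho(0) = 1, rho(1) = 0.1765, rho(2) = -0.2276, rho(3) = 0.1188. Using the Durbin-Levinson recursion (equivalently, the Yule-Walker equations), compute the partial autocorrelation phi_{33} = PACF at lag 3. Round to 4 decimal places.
\phi_{33} = 0.2410

The PACF at lag k is phi_{kk}, the last component of the solution
to the Yule-Walker system G_k phi = r_k where
  (G_k)_{ij} = rho(|i - j|), (r_k)_i = rho(i), i,j = 1..k.
Equivalently, Durbin-Levinson gives phi_{kk} iteratively:
  phi_{11} = rho(1)
  phi_{kk} = [rho(k) - sum_{j=1..k-1} phi_{k-1,j} rho(k-j)]
            / [1 - sum_{j=1..k-1} phi_{k-1,j} rho(j)],
  phi_{k,j} = phi_{k-1,j} - phi_{kk} phi_{k-1,k-j},  j = 1..k-1.
Step k = 1:
  phi_11 = rho(1) = 0.1765.
Step k = 2:
  phi_22 = [rho(2) - phi_11 rho(1)] / [1 - phi_11 rho(1)] = [-0.2276 - (0.1765)(0.1765)] / [1 - (0.1765)(0.1765)]
         = -0.25875225 / 0.96884775 = -0.267072.
  Update: phi_21 = phi_11 - phi_22 phi_11 = 0.1765 - (-0.267072)(0.1765) = 0.223638.
Step k = 3:
  phi_33 = [rho(3) - phi_21 rho(2) - phi_22 rho(1)] / [1 - phi_21 rho(1) - phi_22 rho(2)]
    numerator   = 0.1188 - (0.223638)(-0.2276) - (-0.267072)(0.1765) = 0.2168383
    denominator = 1 - (0.223638)(0.1765) - (-0.267072)(-0.2276) = 0.89974223
  phi_33 = 0.2168383 / 0.89974223 = 0.241.
Therefore phi_{33} = 0.2410.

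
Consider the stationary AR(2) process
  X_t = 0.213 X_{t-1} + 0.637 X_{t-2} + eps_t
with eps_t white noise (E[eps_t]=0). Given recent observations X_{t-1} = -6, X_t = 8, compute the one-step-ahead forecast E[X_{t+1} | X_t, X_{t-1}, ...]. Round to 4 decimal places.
E[X_{t+1} \mid \mathcal F_t] = -2.1180

For an AR(p) model X_t = c + sum_i phi_i X_{t-i} + eps_t, the
one-step-ahead conditional mean is
  E[X_{t+1} | X_t, ...] = c + sum_i phi_i X_{t+1-i}.
Substitute known values:
  E[X_{t+1} | ...] = (0.213) * (8) + (0.637) * (-6)
                   = -2.1180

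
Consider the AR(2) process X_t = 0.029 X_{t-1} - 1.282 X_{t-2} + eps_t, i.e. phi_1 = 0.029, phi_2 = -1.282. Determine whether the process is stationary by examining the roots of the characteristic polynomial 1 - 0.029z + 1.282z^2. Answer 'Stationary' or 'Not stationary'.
\text{Not stationary}

The AR(p) characteristic polynomial is P(z) = 1 - 0.029z + 1.282z^2.
Stationarity requires all roots to lie outside the unit circle, i.e. |z| > 1 for every root.
Set 1 + (-0.029) z + (1.282) z^2 = 0, i.e. a z^2 + b z + c = 0 with a = 1.282, b = -0.029, c = 1.
Discriminant D = b^2 - 4ac = (-0.029)^2 - 4*(1.282)*1 = 0.000841 - (5.128) = -5.127159.
D < 0, so the roots are the complex-conjugate pair z = (-b +/- i sqrt(-D)) / (2a) = 0.0113 +/- 0.8831i.
For a conjugate pair |z|^2 = z * conj(z) = (product of roots) = c/a = 1/(1.282) = 0.780031, so |z| = sqrt(0.780031) = 0.8832 for both roots.
Moduli of all roots: 0.8832, 0.8832.
All moduli strictly greater than 1? No.
Verdict: Not stationary.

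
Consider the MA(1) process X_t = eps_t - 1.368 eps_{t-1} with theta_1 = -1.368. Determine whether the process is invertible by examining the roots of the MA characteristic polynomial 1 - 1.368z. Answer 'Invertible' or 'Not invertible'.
\text{Not invertible}

The MA(q) characteristic polynomial is P(z) = 1 - 1.368z.
Invertibility requires all roots to lie outside the unit circle, i.e. |z| > 1 for every root.
This is linear in z: 1 + (-1.368) z = 0  =>  z = -1/(-1.368) = 0.730994,  |z| = 0.730994.
Moduli of all roots: 0.7310.
All moduli strictly greater than 1? No.
Verdict: Not invertible.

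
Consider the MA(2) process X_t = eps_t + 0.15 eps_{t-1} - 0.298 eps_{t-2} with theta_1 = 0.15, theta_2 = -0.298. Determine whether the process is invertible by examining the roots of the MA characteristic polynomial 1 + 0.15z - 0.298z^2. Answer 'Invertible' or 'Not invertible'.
\text{Invertible}

The MA(q) characteristic polynomial is P(z) = 1 + 0.15z - 0.298z^2.
Invertibility requires all roots to lie outside the unit circle, i.e. |z| > 1 for every root.
Set 1 + (0.15) z + (-0.298) z^2 = 0, i.e. a z^2 + b z + c = 0 with a = -0.298, b = 0.15, c = 1.
Discriminant D = b^2 - 4ac = (0.15)^2 - 4*(-0.298)*1 = 0.0225 - (-1.192) = 1.2145.
D >= 0, so the roots are real: z = (-b +/- sqrt(D)) / (2a) = (-0.15 +/- 1.102044) / (-0.596).
  z_1 = (-0.15 + 1.102044) / (-0.596) = -1.5974,   |z_1| = 1.5974.
  z_2 = (-0.15 - 1.102044) / (-0.596) = 2.1007,   |z_2| = 2.1007.
Moduli of all roots: 1.5974, 2.1007.
All moduli strictly greater than 1? Yes.
Verdict: Invertible.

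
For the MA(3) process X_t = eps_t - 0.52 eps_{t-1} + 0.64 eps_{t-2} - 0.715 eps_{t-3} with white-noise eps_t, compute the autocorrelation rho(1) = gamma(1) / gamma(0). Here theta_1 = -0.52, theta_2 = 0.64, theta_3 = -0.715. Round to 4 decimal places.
\rho(1) = -0.5980

For an MA(q) process with theta_0 = 1, the autocovariance is
  gamma(k) = sigma^2 * sum_{i=0..q-k} theta_i * theta_{i+k},
and rho(k) = gamma(k) / gamma(0). Sigma^2 cancels.
  numerator   = (1)*(-0.52) + (-0.52)*(0.64) + (0.64)*(-0.715) = -1.3104.
  denominator = (1)^2 + (-0.52)^2 + (0.64)^2 + (-0.715)^2 = 2.191225.
  rho(1) = -1.3104 / 2.191225 = -0.5980.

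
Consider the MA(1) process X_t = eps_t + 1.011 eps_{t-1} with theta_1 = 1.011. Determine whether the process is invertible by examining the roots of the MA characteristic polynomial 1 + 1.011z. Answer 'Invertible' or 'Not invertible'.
\text{Not invertible}

The MA(q) characteristic polynomial is P(z) = 1 + 1.011z.
Invertibility requires all roots to lie outside the unit circle, i.e. |z| > 1 for every root.
This is linear in z: 1 + (1.011) z = 0  =>  z = -1/(1.011) = -0.98912,  |z| = 0.98912.
Moduli of all roots: 0.9891.
All moduli strictly greater than 1? No.
Verdict: Not invertible.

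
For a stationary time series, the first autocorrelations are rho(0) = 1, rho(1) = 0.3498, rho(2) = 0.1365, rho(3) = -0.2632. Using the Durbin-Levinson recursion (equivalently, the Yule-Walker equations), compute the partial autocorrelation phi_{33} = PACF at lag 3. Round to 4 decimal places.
\phi_{33} = -0.3599

The PACF at lag k is phi_{kk}, the last component of the solution
to the Yule-Walker system G_k phi = r_k where
  (G_k)_{ij} = rho(|i - j|), (r_k)_i = rho(i), i,j = 1..k.
Equivalently, Durbin-Levinson gives phi_{kk} iteratively:
  phi_{11} = rho(1)
  phi_{kk} = [rho(k) - sum_{j=1..k-1} phi_{k-1,j} rho(k-j)]
            / [1 - sum_{j=1..k-1} phi_{k-1,j} rho(j)],
  phi_{k,j} = phi_{k-1,j} - phi_{kk} phi_{k-1,k-j},  j = 1..k-1.
Step k = 1:
  phi_11 = rho(1) = 0.3498.
Step k = 2:
  phi_22 = [rho(2) - phi_11 rho(1)] / [1 - phi_11 rho(1)] = [0.1365 - (0.3498)(0.3498)] / [1 - (0.3498)(0.3498)]
         = 0.01413996 / 0.87763996 = 0.016111.
  Update: phi_21 = phi_11 - phi_22 phi_11 = 0.3498 - (0.016111)(0.3498) = 0.344164.
Step k = 3:
  phi_33 = [rho(3) - phi_21 rho(2) - phi_22 rho(1)] / [1 - phi_21 rho(1) - phi_22 rho(2)]
    numerator   = -0.2632 - (0.344164)(0.1365) - (0.016111)(0.3498) = -0.31581417
    denominator = 1 - (0.344164)(0.3498) - (0.016111)(0.1365) = 0.87741215
  phi_33 = -0.31581417 / 0.87741215 = -0.3599.
Therefore phi_{33} = -0.3599.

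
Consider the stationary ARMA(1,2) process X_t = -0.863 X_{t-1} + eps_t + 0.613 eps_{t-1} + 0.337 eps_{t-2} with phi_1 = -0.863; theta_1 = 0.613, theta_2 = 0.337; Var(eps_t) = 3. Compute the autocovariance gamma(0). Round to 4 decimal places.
\gamma(0) = 6.7787

Multiply the model equation by X_{t-k} and take expectations. With theta_0 = psi_0 = 1 and psi_j the MA(infinity) weights, this gives
  gamma(k) - sum_i phi_i gamma(k-i) = c_k,
  c_k = sigma^2 * sum_{j=k..q} theta_j psi_{j-k}   (c_k = 0 for k > q),
using gamma(-m) = gamma(m).
psi-weights needed (psi_j = theta_j + sum_i phi_i psi_{j-i}):
  psi_1 = theta_1 + phi_1 = 0.613 + (-0.863) = -0.25
  psi_2 = theta_2 + phi_1 psi_1 = 0.337 + (-0.863)(-0.25) = 0.55275
Right-hand sides:
  c_0 = sigma^2 (1 + theta_1 psi_1 + theta_2 psi_2) = 3 * (1 + (0.613)(-0.25) + (0.337)(0.55275)) = 3 * 1.033027 = 3.09908
  c_1 = sigma^2 (theta_1 + theta_2 psi_1) = 3 * (0.613 + (0.337)(-0.25)) = 1.58625
  c_2 = sigma^2 theta_2 = 3 * (0.337) = 1.011
Equations for k = 0 and k = 1 (AR order 1):
  gamma(0) = phi_1 gamma(1) + c_0
  gamma(1) = phi_1 gamma(0) + c_1
Substituting the second into the first: gamma(0) (1 - phi_1^2) = c_0 + phi_1 c_1, so
  gamma(0) = (c_0 + phi_1 c_1) / (1 - phi_1^2) = (3.09908 + (-0.863)(1.58625)) / (1 - (-0.863)^2) = 1.730147 / 0.255231 = 6.778747.
Therefore gamma(0) = 6.7787 (to 4 decimal places).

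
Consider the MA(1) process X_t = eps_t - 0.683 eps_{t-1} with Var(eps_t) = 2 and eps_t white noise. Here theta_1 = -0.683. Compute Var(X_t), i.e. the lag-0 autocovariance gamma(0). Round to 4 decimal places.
\gamma(0) = 2.9330

For an MA(q) process X_t = eps_t + sum_i theta_i eps_{t-i} with
Var(eps_t) = sigma^2, the variance is
  gamma(0) = sigma^2 * (1 + sum_i theta_i^2).
  sum_i theta_i^2 = (-0.683)^2 = 0.466489.
  gamma(0) = 2 * (1 + 0.466489) = 2 * 1.466489 = 2.932978, which rounds to 2.9330.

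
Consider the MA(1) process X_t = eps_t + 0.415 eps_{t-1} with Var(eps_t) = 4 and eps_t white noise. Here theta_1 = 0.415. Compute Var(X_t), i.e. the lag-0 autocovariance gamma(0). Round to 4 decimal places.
\gamma(0) = 4.6889

For an MA(q) process X_t = eps_t + sum_i theta_i eps_{t-i} with
Var(eps_t) = sigma^2, the variance is
  gamma(0) = sigma^2 * (1 + sum_i theta_i^2).
  sum_i theta_i^2 = (0.415)^2 = 0.172225.
  gamma(0) = 4 * (1 + 0.172225) = 4 * 1.172225 = 4.6889.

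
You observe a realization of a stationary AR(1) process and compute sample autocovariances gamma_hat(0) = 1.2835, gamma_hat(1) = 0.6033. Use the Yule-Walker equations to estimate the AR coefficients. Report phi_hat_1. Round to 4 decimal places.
\hat\phi_{1} = 0.4700

The Yule-Walker equations for an AR(p) process read, in matrix form,
  Gamma_p phi = r_p,   with   (Gamma_p)_{ij} = gamma(|i - j|),
                       (r_p)_i = gamma(i),   i,j = 1..p.
Substitute the sample gammas (Toeplitz matrix and right-hand side of size 1):
  Gamma_p = [[1.2835]]
  r_p     = [0.6033]
With p = 1 this is the single equation gamma(0) phi_1 = gamma(1):
  phi_hat_1 = gamma(1) / gamma(0) = 0.6033 / 1.2835 = 0.4700.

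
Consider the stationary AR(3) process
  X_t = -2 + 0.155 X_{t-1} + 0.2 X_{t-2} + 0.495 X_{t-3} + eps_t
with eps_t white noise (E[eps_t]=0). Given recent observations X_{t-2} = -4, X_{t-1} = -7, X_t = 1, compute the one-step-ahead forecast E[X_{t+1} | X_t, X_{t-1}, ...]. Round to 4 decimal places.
E[X_{t+1} \mid \mathcal F_t] = -5.2250

For an AR(p) model X_t = c + sum_i phi_i X_{t-i} + eps_t, the
one-step-ahead conditional mean is
  E[X_{t+1} | X_t, ...] = c + sum_i phi_i X_{t+1-i}.
Substitute known values:
  E[X_{t+1} | ...] = -2 + (0.155) * (1) + (0.2) * (-7) + (0.495) * (-4)
                   = -5.2250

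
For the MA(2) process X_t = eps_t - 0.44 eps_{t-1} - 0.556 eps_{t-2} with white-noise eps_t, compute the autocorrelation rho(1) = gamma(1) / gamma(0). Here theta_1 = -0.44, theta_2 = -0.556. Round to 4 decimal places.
\rho(1) = -0.1300

For an MA(q) process with theta_0 = 1, the autocovariance is
  gamma(k) = sigma^2 * sum_{i=0..q-k} theta_i * theta_{i+k},
and rho(k) = gamma(k) / gamma(0). Sigma^2 cancels.
  numerator   = (1)*(-0.44) + (-0.44)*(-0.556) = -0.19536.
  denominator = (1)^2 + (-0.44)^2 + (-0.556)^2 = 1.502736.
  rho(1) = -0.19536 / 1.502736 = -0.1300.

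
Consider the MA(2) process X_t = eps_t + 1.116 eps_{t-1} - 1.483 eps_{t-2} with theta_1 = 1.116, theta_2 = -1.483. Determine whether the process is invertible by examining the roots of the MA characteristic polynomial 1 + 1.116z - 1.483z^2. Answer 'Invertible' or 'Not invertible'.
\text{Not invertible}

The MA(q) characteristic polynomial is P(z) = 1 + 1.116z - 1.483z^2.
Invertibility requires all roots to lie outside the unit circle, i.e. |z| > 1 for every root.
Set 1 + (1.116) z + (-1.483) z^2 = 0, i.e. a z^2 + b z + c = 0 with a = -1.483, b = 1.116, c = 1.
Discriminant D = b^2 - 4ac = (1.116)^2 - 4*(-1.483)*1 = 1.245456 - (-5.932) = 7.177456.
D >= 0, so the roots are real: z = (-b +/- sqrt(D)) / (2a) = (-1.116 +/- 2.679077) / (-2.966).
  z_1 = (-1.116 + 2.679077) / (-2.966) = -0.527,   |z_1| = 0.527.
  z_2 = (-1.116 - 2.679077) / (-2.966) = 1.2795,   |z_2| = 1.2795.
Moduli of all roots: 0.5270, 1.2795.
All moduli strictly greater than 1? No.
Verdict: Not invertible.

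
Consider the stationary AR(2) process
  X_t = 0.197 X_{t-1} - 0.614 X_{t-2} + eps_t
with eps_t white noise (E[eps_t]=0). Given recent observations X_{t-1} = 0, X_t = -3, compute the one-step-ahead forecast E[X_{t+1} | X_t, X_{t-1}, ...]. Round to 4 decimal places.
E[X_{t+1} \mid \mathcal F_t] = -0.5910

For an AR(p) model X_t = c + sum_i phi_i X_{t-i} + eps_t, the
one-step-ahead conditional mean is
  E[X_{t+1} | X_t, ...] = c + sum_i phi_i X_{t+1-i}.
Substitute known values:
  E[X_{t+1} | ...] = (0.197) * (-3) + (-0.614) * (0)
                   = -0.5910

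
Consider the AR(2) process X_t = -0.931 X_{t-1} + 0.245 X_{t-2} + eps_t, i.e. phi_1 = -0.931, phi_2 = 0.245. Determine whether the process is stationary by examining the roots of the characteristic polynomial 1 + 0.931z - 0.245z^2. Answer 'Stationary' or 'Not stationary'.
\text{Not stationary}

The AR(p) characteristic polynomial is P(z) = 1 + 0.931z - 0.245z^2.
Stationarity requires all roots to lie outside the unit circle, i.e. |z| > 1 for every root.
Set 1 + (0.931) z + (-0.245) z^2 = 0, i.e. a z^2 + b z + c = 0 with a = -0.245, b = 0.931, c = 1.
Discriminant D = b^2 - 4ac = (0.931)^2 - 4*(-0.245)*1 = 0.866761 - (-0.98) = 1.846761.
D >= 0, so the roots are real: z = (-b +/- sqrt(D)) / (2a) = (-0.931 +/- 1.358956) / (-0.49).
  z_1 = (-0.931 + 1.358956) / (-0.49) = -0.8734,   |z_1| = 0.8734.
  z_2 = (-0.931 - 1.358956) / (-0.49) = 4.6734,   |z_2| = 4.6734.
Moduli of all roots: 0.8734, 4.6734.
All moduli strictly greater than 1? No.
Verdict: Not stationary.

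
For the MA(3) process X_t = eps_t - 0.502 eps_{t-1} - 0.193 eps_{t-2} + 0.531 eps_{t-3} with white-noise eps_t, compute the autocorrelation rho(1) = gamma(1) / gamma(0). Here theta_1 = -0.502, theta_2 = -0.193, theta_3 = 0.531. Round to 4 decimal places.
\rho(1) = -0.3231

For an MA(q) process with theta_0 = 1, the autocovariance is
  gamma(k) = sigma^2 * sum_{i=0..q-k} theta_i * theta_{i+k},
and rho(k) = gamma(k) / gamma(0). Sigma^2 cancels.
  numerator   = (1)*(-0.502) + (-0.502)*(-0.193) + (-0.193)*(0.531) = -0.507597.
  denominator = (1)^2 + (-0.502)^2 + (-0.193)^2 + (0.531)^2 = 1.571214.
  rho(1) = -0.507597 / 1.571214 = -0.3231.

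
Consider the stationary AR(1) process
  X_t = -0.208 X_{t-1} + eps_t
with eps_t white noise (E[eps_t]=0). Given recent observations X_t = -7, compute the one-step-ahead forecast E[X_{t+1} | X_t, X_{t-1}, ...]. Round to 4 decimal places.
E[X_{t+1} \mid \mathcal F_t] = 1.4560

For an AR(p) model X_t = c + sum_i phi_i X_{t-i} + eps_t, the
one-step-ahead conditional mean is
  E[X_{t+1} | X_t, ...] = c + sum_i phi_i X_{t+1-i}.
Substitute known values:
  E[X_{t+1} | ...] = (-0.208) * (-7)
                   = 1.4560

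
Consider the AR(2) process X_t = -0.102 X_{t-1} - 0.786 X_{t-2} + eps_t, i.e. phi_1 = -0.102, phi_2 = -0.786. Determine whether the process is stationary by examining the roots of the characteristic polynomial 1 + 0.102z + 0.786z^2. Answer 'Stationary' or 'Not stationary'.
\text{Stationary}

The AR(p) characteristic polynomial is P(z) = 1 + 0.102z + 0.786z^2.
Stationarity requires all roots to lie outside the unit circle, i.e. |z| > 1 for every root.
Set 1 + (0.102) z + (0.786) z^2 = 0, i.e. a z^2 + b z + c = 0 with a = 0.786, b = 0.102, c = 1.
Discriminant D = b^2 - 4ac = (0.102)^2 - 4*(0.786)*1 = 0.010404 - (3.144) = -3.133596.
D < 0, so the roots are the complex-conjugate pair z = (-b +/- i sqrt(-D)) / (2a) = -0.0649 +/- 1.1261i.
For a conjugate pair |z|^2 = z * conj(z) = (product of roots) = c/a = 1/(0.786) = 1.272265, so |z| = sqrt(1.272265) = 1.1279 for both roots.
Moduli of all roots: 1.1279, 1.1279.
All moduli strictly greater than 1? Yes.
Verdict: Stationary.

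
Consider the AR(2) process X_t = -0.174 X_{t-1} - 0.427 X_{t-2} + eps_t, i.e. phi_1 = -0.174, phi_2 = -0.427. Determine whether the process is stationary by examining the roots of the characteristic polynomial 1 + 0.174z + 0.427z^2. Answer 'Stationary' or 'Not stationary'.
\text{Stationary}

The AR(p) characteristic polynomial is P(z) = 1 + 0.174z + 0.427z^2.
Stationarity requires all roots to lie outside the unit circle, i.e. |z| > 1 for every root.
Set 1 + (0.174) z + (0.427) z^2 = 0, i.e. a z^2 + b z + c = 0 with a = 0.427, b = 0.174, c = 1.
Discriminant D = b^2 - 4ac = (0.174)^2 - 4*(0.427)*1 = 0.030276 - (1.708) = -1.677724.
D < 0, so the roots are the complex-conjugate pair z = (-b +/- i sqrt(-D)) / (2a) = -0.2037 +/- 1.5167i.
For a conjugate pair |z|^2 = z * conj(z) = (product of roots) = c/a = 1/(0.427) = 2.34192, so |z| = sqrt(2.34192) = 1.5303 for both roots.
Moduli of all roots: 1.5303, 1.5303.
All moduli strictly greater than 1? Yes.
Verdict: Stationary.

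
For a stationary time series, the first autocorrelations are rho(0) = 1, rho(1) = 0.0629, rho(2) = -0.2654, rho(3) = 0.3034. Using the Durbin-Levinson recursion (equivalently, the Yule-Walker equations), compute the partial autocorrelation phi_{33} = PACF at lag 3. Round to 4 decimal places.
\phi_{33} = 0.3700

The PACF at lag k is phi_{kk}, the last component of the solution
to the Yule-Walker system G_k phi = r_k where
  (G_k)_{ij} = rho(|i - j|), (r_k)_i = rho(i), i,j = 1..k.
Equivalently, Durbin-Levinson gives phi_{kk} iteratively:
  phi_{11} = rho(1)
  phi_{kk} = [rho(k) - sum_{j=1..k-1} phi_{k-1,j} rho(k-j)]
            / [1 - sum_{j=1..k-1} phi_{k-1,j} rho(j)],
  phi_{k,j} = phi_{k-1,j} - phi_{kk} phi_{k-1,k-j},  j = 1..k-1.
Step k = 1:
  phi_11 = rho(1) = 0.0629.
Step k = 2:
  phi_22 = [rho(2) - phi_11 rho(1)] / [1 - phi_11 rho(1)] = [-0.2654 - (0.0629)(0.0629)] / [1 - (0.0629)(0.0629)]
         = -0.26935641 / 0.99604359 = -0.270426.
  Update: phi_21 = phi_11 - phi_22 phi_11 = 0.0629 - (-0.270426)(0.0629) = 0.07991.
Step k = 3:
  phi_33 = [rho(3) - phi_21 rho(2) - phi_22 rho(1)] / [1 - phi_21 rho(1) - phi_22 rho(2)]
    numerator   = 0.3034 - (0.07991)(-0.2654) - (-0.270426)(0.0629) = 0.34161788
    denominator = 1 - (0.07991)(0.0629) - (-0.270426)(-0.2654) = 0.92320253
  phi_33 = 0.34161788 / 0.92320253 = 0.37.
Therefore phi_{33} = 0.3700.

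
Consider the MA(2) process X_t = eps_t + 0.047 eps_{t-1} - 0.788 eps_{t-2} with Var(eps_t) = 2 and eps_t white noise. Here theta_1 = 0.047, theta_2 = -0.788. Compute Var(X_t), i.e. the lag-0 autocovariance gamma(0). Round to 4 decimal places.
\gamma(0) = 3.2463

For an MA(q) process X_t = eps_t + sum_i theta_i eps_{t-i} with
Var(eps_t) = sigma^2, the variance is
  gamma(0) = sigma^2 * (1 + sum_i theta_i^2).
  sum_i theta_i^2 = (0.047)^2 + (-0.788)^2 = 0.002209 + 0.620944 = 0.623153.
  gamma(0) = 2 * (1 + 0.623153) = 2 * 1.623153 = 3.246306, which rounds to 3.2463.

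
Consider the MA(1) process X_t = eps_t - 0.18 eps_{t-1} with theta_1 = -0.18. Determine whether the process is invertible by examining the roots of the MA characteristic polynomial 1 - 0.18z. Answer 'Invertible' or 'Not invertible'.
\text{Invertible}

The MA(q) characteristic polynomial is P(z) = 1 - 0.18z.
Invertibility requires all roots to lie outside the unit circle, i.e. |z| > 1 for every root.
This is linear in z: 1 + (-0.18) z = 0  =>  z = -1/(-0.18) = 5.555556,  |z| = 5.555556.
Moduli of all roots: 5.5556.
All moduli strictly greater than 1? Yes.
Verdict: Invertible.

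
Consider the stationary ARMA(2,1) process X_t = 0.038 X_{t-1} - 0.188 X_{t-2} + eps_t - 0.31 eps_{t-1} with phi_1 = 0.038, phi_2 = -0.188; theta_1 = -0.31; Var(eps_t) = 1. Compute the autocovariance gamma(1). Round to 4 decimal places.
\gamma(1) = -0.2252

Multiply the model equation by X_{t-k} and take expectations. With theta_0 = psi_0 = 1 and psi_j the MA(infinity) weights, this gives
  gamma(k) - sum_i phi_i gamma(k-i) = c_k,
  c_k = sigma^2 * sum_{j=k..q} theta_j psi_{j-k}   (c_k = 0 for k > q),
using gamma(-m) = gamma(m).
psi-weights needed (psi_j = theta_j + sum_i phi_i psi_{j-i}):
  psi_1 = theta_1 + phi_1 = -0.31 + (0.038) = -0.272
Right-hand sides:
  c_0 = sigma^2 (1 + theta_1 psi_1) = 1 * (1 + (-0.31)(-0.272)) = 1 * 1.08432 = 1.08432
  c_1 = sigma^2 theta_1 = 1 * (-0.31) = -0.31
  c_2 = 0
Equations for k = 0, 1, 2 (AR order 2, c_2 = 0):
  (E0) gamma(0) = phi_1 gamma(1) + phi_2 gamma(2) + c_0
  (E1) gamma(1) = phi_1 gamma(0) + phi_2 gamma(1) + c_1
  (E2) gamma(2) = phi_1 gamma(1) + phi_2 gamma(0)
From (E1): gamma(1) = A gamma(0) + B with
  A = phi_1 / (1 - phi_2) = 0.038 / 1.188 = 0.031987,   B = c_1 / (1 - phi_2) = -0.31 / 1.188 = -0.260943.
Insert (E2) into (E0): gamma(0) (1 - phi_2^2) = phi_1 (1 + phi_2) gamma(1) + c_0.
  phi_1 (1 + phi_2) = (0.038)(0.812) = 0.030856,   1 - phi_2^2 = 0.964656.
Replace gamma(1) by A gamma(0) + B and collect gamma(0):
  gamma(0) [0.964656 - (0.030856)(0.031987)] = (0.030856)(-0.260943) + 1.08432
  gamma(0) * 0.963669 = 1.076268
  gamma(0) = 1.076268 / 0.963669 = 1.116844.
  gamma(1) = A gamma(0) + B = (0.031987)(1.116844) + (-0.260943) = -0.225219.
Therefore gamma(1) = -0.2252 (to 4 decimal places).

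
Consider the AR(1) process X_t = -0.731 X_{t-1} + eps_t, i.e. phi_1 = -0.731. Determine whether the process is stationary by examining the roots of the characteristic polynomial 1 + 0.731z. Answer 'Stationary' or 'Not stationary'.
\text{Stationary}

The AR(p) characteristic polynomial is P(z) = 1 + 0.731z.
Stationarity requires all roots to lie outside the unit circle, i.e. |z| > 1 for every root.
This is linear in z: 1 + (0.731) z = 0  =>  z = -1/(0.731) = -1.367989,  |z| = 1.367989.
Moduli of all roots: 1.3680.
All moduli strictly greater than 1? Yes.
Verdict: Stationary.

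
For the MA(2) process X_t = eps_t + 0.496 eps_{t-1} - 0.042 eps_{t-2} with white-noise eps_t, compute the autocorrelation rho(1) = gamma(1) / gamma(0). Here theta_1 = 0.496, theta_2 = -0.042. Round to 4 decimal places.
\rho(1) = 0.3808

For an MA(q) process with theta_0 = 1, the autocovariance is
  gamma(k) = sigma^2 * sum_{i=0..q-k} theta_i * theta_{i+k},
and rho(k) = gamma(k) / gamma(0). Sigma^2 cancels.
  numerator   = (1)*(0.496) + (0.496)*(-0.042) = 0.475168.
  denominator = (1)^2 + (0.496)^2 + (-0.042)^2 = 1.24778.
  rho(1) = 0.475168 / 1.24778 = 0.3808.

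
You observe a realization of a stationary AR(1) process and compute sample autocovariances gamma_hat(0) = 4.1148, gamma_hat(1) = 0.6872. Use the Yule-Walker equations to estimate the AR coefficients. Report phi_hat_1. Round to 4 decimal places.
\hat\phi_{1} = 0.1670

The Yule-Walker equations for an AR(p) process read, in matrix form,
  Gamma_p phi = r_p,   with   (Gamma_p)_{ij} = gamma(|i - j|),
                       (r_p)_i = gamma(i),   i,j = 1..p.
Substitute the sample gammas (Toeplitz matrix and right-hand side of size 1):
  Gamma_p = [[4.1148]]
  r_p     = [0.6872]
With p = 1 this is the single equation gamma(0) phi_1 = gamma(1):
  phi_hat_1 = gamma(1) / gamma(0) = 0.6872 / 4.1148 = 0.1670.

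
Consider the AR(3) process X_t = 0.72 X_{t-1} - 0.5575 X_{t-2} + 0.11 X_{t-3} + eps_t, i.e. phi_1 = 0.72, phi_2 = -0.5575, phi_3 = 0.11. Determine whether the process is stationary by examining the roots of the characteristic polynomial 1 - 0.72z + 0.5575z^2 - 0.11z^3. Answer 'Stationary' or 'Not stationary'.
\text{Stationary}

The AR(p) characteristic polynomial is P(z) = 1 - 0.72z + 0.5575z^2 - 0.11z^3.
Stationarity requires all roots to lie outside the unit circle, i.e. |z| > 1 for every root.
Degree 3: look for a simple real root z0 first, then factor out (1 - z/z0) and solve the remaining quadratic.
Testing z0 = 4: P(4) = 1 + (-0.72)(4) + (0.5575)(4)^2 + (-0.11)(4)^3
  = 1 + (-2.88) + (8.92) + (-7.04) = 0.  So z_0 = 4 is a root, |z_0| = 4.
Divide out the factor (1 - 0.25 z) = (1 - z/z0) (since 1/z0 = 0.25):
  P(z) = (1 - 0.25 z)(1 + (-0.47) z + (0.44) z^2)
  [check: z-coef -0.47 - (0.25) = -0.72; z^2-coef 0.44 - (0.25)(-0.47) = 0.5575; z^3-coef -(0.25)(0.44) = -0.11.]
Remaining roots from the quadratic factor 1 + (-0.47) z + (0.44) z^2:
  Set 1 + (-0.47) z + (0.44) z^2 = 0, i.e. a z^2 + b z + c = 0 with a = 0.44, b = -0.47, c = 1.
  Discriminant D = b^2 - 4ac = (-0.47)^2 - 4*(0.44)*1 = 0.2209 - (1.76) = -1.5391.
  D < 0, so the roots are the complex-conjugate pair z = (-b +/- i sqrt(-D)) / (2a) = 0.5341 +/- 1.4098i.
  For a conjugate pair |z|^2 = z * conj(z) = (product of roots) = c/a = 1/(0.44) = 2.272727, so |z| = sqrt(2.272727) = 1.5076 for both roots.
Moduli of all roots: 4.0000, 1.5076, 1.5076.
All moduli strictly greater than 1? Yes.
Verdict: Stationary.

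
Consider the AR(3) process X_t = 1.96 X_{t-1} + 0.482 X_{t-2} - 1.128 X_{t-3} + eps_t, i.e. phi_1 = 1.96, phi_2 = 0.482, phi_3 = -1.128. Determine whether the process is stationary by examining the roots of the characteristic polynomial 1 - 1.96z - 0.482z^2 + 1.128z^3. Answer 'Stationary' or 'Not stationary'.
\text{Not stationary}

The AR(p) characteristic polynomial is P(z) = 1 - 1.96z - 0.482z^2 + 1.128z^3.
Stationarity requires all roots to lie outside the unit circle, i.e. |z| > 1 for every root.
Degree 3: look for a simple real root z0 first, then factor out (1 - z/z0) and solve the remaining quadratic.
Testing z0 = 1.25: P(1.25) = 1 + (-1.96)(1.25) + (-0.482)(1.25)^2 + (1.128)(1.25)^3
  = 1 + (-2.45) + (-0.753125) + (2.203125) = 0.  So z_0 = 1.25 is a root, |z_0| = 1.25.
Divide out the factor (1 - 0.8 z) = (1 - z/z0) (since 1/z0 = 0.8):
  P(z) = (1 - 0.8 z)(1 + (-1.16) z + (-1.41) z^2)
  [check: z-coef -1.16 - (0.8) = -1.96; z^2-coef -1.41 - (0.8)(-1.16) = -0.482; z^3-coef -(0.8)(-1.41) = 1.128.]
Remaining roots from the quadratic factor 1 + (-1.16) z + (-1.41) z^2:
  Set 1 + (-1.16) z + (-1.41) z^2 = 0, i.e. a z^2 + b z + c = 0 with a = -1.41, b = -1.16, c = 1.
  Discriminant D = b^2 - 4ac = (-1.16)^2 - 4*(-1.41)*1 = 1.3456 - (-5.64) = 6.9856.
  D >= 0, so the roots are real: z = (-b +/- sqrt(D)) / (2a) = (1.16 +/- 2.643029) / (-2.82).
    z_1 = (1.16 + 2.643029) / (-2.82) = -1.3486,   |z_1| = 1.3486.
    z_2 = (1.16 - 2.643029) / (-2.82) = 0.5259,   |z_2| = 0.5259.
Moduli of all roots: 1.2500, 1.3486, 0.5259.
All moduli strictly greater than 1? No.
Verdict: Not stationary.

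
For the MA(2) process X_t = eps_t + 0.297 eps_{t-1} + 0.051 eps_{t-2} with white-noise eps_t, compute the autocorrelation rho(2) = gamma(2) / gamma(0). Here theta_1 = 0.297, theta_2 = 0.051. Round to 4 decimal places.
\rho(2) = 0.0468

For an MA(q) process with theta_0 = 1, the autocovariance is
  gamma(k) = sigma^2 * sum_{i=0..q-k} theta_i * theta_{i+k},
and rho(k) = gamma(k) / gamma(0). Sigma^2 cancels.
  numerator   = (1)*(0.051) = 0.051.
  denominator = (1)^2 + (0.297)^2 + (0.051)^2 = 1.09081.
  rho(2) = 0.051 / 1.09081 = 0.0468.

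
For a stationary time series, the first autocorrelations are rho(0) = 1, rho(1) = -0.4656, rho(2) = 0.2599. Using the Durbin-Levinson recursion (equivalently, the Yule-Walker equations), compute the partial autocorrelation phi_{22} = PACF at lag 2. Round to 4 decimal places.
\phi_{22} = 0.0551

The PACF at lag k is phi_{kk}, the last component of the solution
to the Yule-Walker system G_k phi = r_k where
  (G_k)_{ij} = rho(|i - j|), (r_k)_i = rho(i), i,j = 1..k.
Equivalently, Durbin-Levinson gives phi_{kk} iteratively:
  phi_{11} = rho(1)
  phi_{kk} = [rho(k) - sum_{j=1..k-1} phi_{k-1,j} rho(k-j)]
            / [1 - sum_{j=1..k-1} phi_{k-1,j} rho(j)],
  phi_{k,j} = phi_{k-1,j} - phi_{kk} phi_{k-1,k-j},  j = 1..k-1.
Step k = 1:
  phi_11 = rho(1) = -0.4656.
Step k = 2:
  phi_22 = [rho(2) - phi_11 rho(1)] / [1 - phi_11 rho(1)] = [0.2599 - (-0.4656)(-0.4656)] / [1 - (-0.4656)(-0.4656)]
         = 0.04311664 / 0.78321664 = 0.0551.
Therefore phi_{22} = 0.0551.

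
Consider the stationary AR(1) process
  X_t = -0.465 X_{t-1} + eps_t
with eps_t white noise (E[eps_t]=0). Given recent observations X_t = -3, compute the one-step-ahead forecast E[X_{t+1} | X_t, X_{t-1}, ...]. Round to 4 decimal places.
E[X_{t+1} \mid \mathcal F_t] = 1.3950

For an AR(p) model X_t = c + sum_i phi_i X_{t-i} + eps_t, the
one-step-ahead conditional mean is
  E[X_{t+1} | X_t, ...] = c + sum_i phi_i X_{t+1-i}.
Substitute known values:
  E[X_{t+1} | ...] = (-0.465) * (-3)
                   = 1.3950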